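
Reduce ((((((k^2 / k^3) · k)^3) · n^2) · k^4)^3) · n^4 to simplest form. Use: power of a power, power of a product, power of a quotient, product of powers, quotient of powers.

((((((k^2 / k^3) · k)^3) · n^2) · k^4)^3) · n^4
= ((((((k^2 / k^3) · k)^3) · n^2)^3) · ((k^4)^3)) · n^4    [power of a product]
= ((((((k^2 / k^3) · k)^3)^3) · ((n^2)^3)) · ((k^4)^3)) · n^4    [power of a product]
= (((((k^2 / k^3) · k)^9) · ((n^2)^3)) · ((k^4)^3)) · n^4    [power of a power]
= (((((k^2 / k^3)^9) · (k^9)) · ((n^2)^3)) · ((k^4)^3)) · n^4    [power of a product]
= ((((((k^2)^9) / ((k^3)^9)) · (k^9)) · ((n^2)^3)) · ((k^4)^3)) · n^4    [power of a quotient]
= ((((k^18 / ((k^3)^9)) · (k^9)) · ((n^2)^3)) · ((k^4)^3)) · n^4    [power of a power]
= ((((k^18 / k^27) · (k^9)) · ((n^2)^3)) · ((k^4)^3)) · n^4    [power of a power]
= (((k^(-9) · (k^9)) · ((n^2)^3)) · ((k^4)^3)) · n^4    [quotient of powers]
= ((k^0 · ((n^2)^3)) · ((k^4)^3)) · n^4    [product of powers]
= ((k^0 · n^6) · ((k^4)^3)) · n^4    [power of a power]
= ((k^0 · n^6) · k^12) · n^4    [power of a power]
= k^12n^10    [product of powers]

k^12n^10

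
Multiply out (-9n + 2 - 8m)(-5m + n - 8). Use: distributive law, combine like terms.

(-9n + 2 - 8m)(-5m + n - 8)
= 45mn - 9n^2 + 72n - 10m + 2n - 16 + 40m^2 - 8mn + 64m    [distributive law]
= 37mn - 9n^2 + 74n + 54m - 16 + 40m^2    [combine like terms]

37mn - 9n^2 + 74n + 54m - 16 + 40m^2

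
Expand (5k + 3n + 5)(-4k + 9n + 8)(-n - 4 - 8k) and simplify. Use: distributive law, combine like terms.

(5k + 3n + 5)(-4k + 9n + 8)(-n - 4 - 8k)
= (-20k^2 + 45kn + 40k - 12kn + 27n^2 + 24n - 20k + 45n + 40)(-n - 4 - 8k)    [distributive law]
= (-20k^2 + 33kn + 20k + 27n^2 + 69n + 40)(-n - 4 - 8k)    [combine like terms]
= 20k^2n + 80k^2 + 160k^3 - 33kn^2 - 132kn - 264k^2n - 20kn - 80k - 160k^2 - 27n^3 - 108n^2 - 216kn^2 - 69n^2 - 276n - 552kn - 40n - 160 - 320k    [distributive law]
= -244k^2n - 80k^2 + 160k^3 - 249kn^2 - 704kn - 400k - 27n^3 - 177n^2 - 316n - 160    [combine like terms]

-244k^2n - 80k^2 + 160k^3 - 249kn^2 - 704kn - 400k - 27n^3 - 177n^2 - 316n - 160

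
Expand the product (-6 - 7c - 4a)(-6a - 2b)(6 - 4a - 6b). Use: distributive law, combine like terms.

216a - 216ab + 72b - 72b^2 + 252ac - 168a^2c - 308abc + 84bc - 84b^2c - 96a^3 - 176a^2b - 48ab^2

(-6 - 7c - 4a)(-6a - 2b)(6 - 4a - 6b)
= (36a + 12b + 42ac + 14bc + 24a^2 + 8ab)(6 - 4a - 6b)    [distributive law]
= 216a - 144a^2 - 216ab + 72b - 48ab - 72b^2 + 252ac - 168a^2c - 252abc + 84bc - 56abc - 84b^2c + 144a^2 - 96a^3 - 144a^2b + 48ab - 32a^2b - 48ab^2    [distributive law]
= 216a - 216ab + 72b - 72b^2 + 252ac - 168a^2c - 308abc + 84bc - 84b^2c - 96a^3 - 176a^2b - 48ab^2    [combine like terms]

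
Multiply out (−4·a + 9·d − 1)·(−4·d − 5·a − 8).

(−4·a + 9·d − 1)·(−4·d − 5·a − 8)
= 16·a·d + 20·a^2 + 32·a − 36·d^2 − 45·a·d − 72·d + 4·d + 5·a + 8    [distributive law]
= −29·a·d + 20·a^2 + 37·a − 36·d^2 − 68·d + 8    [combine like terms]

−29·a·d + 20·a^2 + 37·a − 36·d^2 − 68·d + 8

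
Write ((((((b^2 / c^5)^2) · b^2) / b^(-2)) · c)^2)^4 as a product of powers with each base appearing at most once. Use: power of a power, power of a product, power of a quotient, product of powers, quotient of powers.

b^64c^(-72)

((((((b^2 / c^5)^2) · b^2) / b^(-2)) · c)^2)^4
= (((((b^2 / c^5)^2) · b^2) / b^(-2)) · c)^8    [power of a power]
= (((((b^2 / c^5)^2) · b^2) / b^(-2))^8) · (c^8)    [power of a product]
= (((((b^2 / c^5)^2) · b^2)^8) / ((b^(-2))^8)) · (c^8)    [power of a quotient]
= (((((b^2 / c^5)^2)^8) · ((b^2)^8)) / ((b^(-2))^8)) · (c^8)    [power of a product]
= ((((b^2 / c^5)^16) · ((b^2)^8)) / ((b^(-2))^8)) · (c^8)    [power of a power]
= (((((b^2)^16) / ((c^5)^16)) · ((b^2)^8)) / ((b^(-2))^8)) · (c^8)    [power of a quotient]
= (((b^32 / ((c^5)^16)) · ((b^2)^8)) / ((b^(-2))^8)) · (c^8)    [power of a power]
= (((b^32 / c^80) · ((b^2)^8)) / ((b^(-2))^8)) · (c^8)    [power of a power]
= (((b^32 / c^80) · b^16) / ((b^(-2))^8)) · (c^8)    [power of a power]
= (((b^32 / c^80) · b^16) / b^(-16)) · (c^8)    [power of a power]
= b^64c^(-72)    [quotient of powers; product of powers]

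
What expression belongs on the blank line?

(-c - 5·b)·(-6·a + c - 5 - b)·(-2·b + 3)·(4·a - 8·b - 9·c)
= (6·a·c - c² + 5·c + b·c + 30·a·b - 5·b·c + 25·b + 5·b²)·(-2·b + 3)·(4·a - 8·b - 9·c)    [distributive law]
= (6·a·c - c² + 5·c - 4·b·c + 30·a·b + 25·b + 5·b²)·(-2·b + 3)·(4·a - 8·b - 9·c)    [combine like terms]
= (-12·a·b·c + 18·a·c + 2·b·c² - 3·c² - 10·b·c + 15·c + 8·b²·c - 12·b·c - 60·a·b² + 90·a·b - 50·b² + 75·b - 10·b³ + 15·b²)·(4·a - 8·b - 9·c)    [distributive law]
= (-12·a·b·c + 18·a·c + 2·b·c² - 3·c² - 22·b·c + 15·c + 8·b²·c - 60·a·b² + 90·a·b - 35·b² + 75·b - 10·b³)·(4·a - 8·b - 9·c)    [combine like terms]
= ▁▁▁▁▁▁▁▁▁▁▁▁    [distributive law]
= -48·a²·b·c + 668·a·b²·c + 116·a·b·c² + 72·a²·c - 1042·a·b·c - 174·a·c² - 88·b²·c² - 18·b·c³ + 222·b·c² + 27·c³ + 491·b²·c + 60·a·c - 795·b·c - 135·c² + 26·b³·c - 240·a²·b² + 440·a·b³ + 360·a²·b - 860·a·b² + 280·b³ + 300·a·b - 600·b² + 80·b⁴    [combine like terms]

Applying distributive law to the line above:

-48·a²·b·c + 96·a·b²·c + 108·a·b·c² + 72·a²·c - 144·a·b·c - 162·a·c² + 8·a·b·c² - 16·b²·c² - 18·b·c³ - 12·a·c² + 24·b·c² + 27·c³ - 88·a·b·c + 176·b²·c + 198·b·c² + 60·a·c - 120·b·c - 135·c² + 32·a·b²·c - 64·b³·c - 72·b²·c² - 240·a²·b² + 480·a·b³ + 540·a·b²·c + 360·a²·b - 720·a·b² - 810·a·b·c - 140·a·b² + 280·b³ + 315·b²·c + 300·a·b - 600·b² - 675·b·c - 40·a·b³ + 80·b⁴ + 90·b³·c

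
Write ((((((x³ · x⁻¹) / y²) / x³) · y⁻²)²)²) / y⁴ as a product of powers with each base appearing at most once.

x⁻⁴y⁻²⁰

((((((x³ · x⁻¹) / y²) / x³) · y⁻²)²)²) / y⁴
= (((((x³ · x⁻¹) / y²) / x³) · y⁻²)⁴) / y⁴    [power of a power]
= (((((x³ · x⁻¹) / y²) / x³)⁴) · ((y⁻²)⁴)) / y⁴    [power of a product]
= (((((x³ · x⁻¹) / y²)⁴) / ((x³)⁴)) · ((y⁻²)⁴)) / y⁴    [power of a quotient]
= (((((x³ · x⁻¹)⁴) / ((y²)⁴)) / ((x³)⁴)) · ((y⁻²)⁴)) / y⁴    [power of a quotient]
= ((((((x³)⁴) · ((x⁻¹)⁴)) / ((y²)⁴)) / ((x³)⁴)) · ((y⁻²)⁴)) / y⁴    [power of a product]
= ((((x¹² · ((x⁻¹)⁴)) / ((y²)⁴)) / ((x³)⁴)) · ((y⁻²)⁴)) / y⁴    [power of a power]
= ((((x¹² · x⁻⁴) / ((y²)⁴)) / ((x³)⁴)) · ((y⁻²)⁴)) / y⁴    [power of a power]
= (((x⁸ / ((y²)⁴)) / ((x³)⁴)) · ((y⁻²)⁴)) / y⁴    [product of powers]
= (((x⁸ / y⁸) / ((x³)⁴)) · ((y⁻²)⁴)) / y⁴    [power of a power]
= (((x⁸ / y⁸) / x¹²) · ((y⁻²)⁴)) / y⁴    [power of a power]
= (((x⁸ / y⁸) / x¹²) · y⁻⁸) / y⁴    [power of a power]
= x⁻⁴y⁻²⁰    [quotient of powers; product of powers]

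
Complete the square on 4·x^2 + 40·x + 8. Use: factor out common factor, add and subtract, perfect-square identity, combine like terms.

4(x + 5)^2 - 92

4·x^2 + 40·x + 8
= 4(x^2 + 10·x) + 8    [factor out 4 from the x-terms]
= 4(x^2 + 10·x + 25 - 25) + 8    [add and subtract 25 inside the bracket]
= 4(x + 5)^2 - 100 + 8    [perfect-square identity]
= 4(x + 5)^2 - 92    [combine constants]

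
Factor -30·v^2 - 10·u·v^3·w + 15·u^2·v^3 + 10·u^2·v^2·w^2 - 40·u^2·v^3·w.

-30·v^2 - 10·u·v^3·w + 15·u^2·v^3 + 10·u^2·v^2·w^2 - 40·u^2·v^3·w
= 5(-6·v^2 - 2·u·v^3·w + 3·u^2·v^3 + 2·u^2·v^2·w^2 - 8·u^2·v^3·w)    [factor out 5]
= 5·v^2(-6 - 2·u·v·w + 3·u^2·v + 2·u^2·w^2 - 8·u^2·v·w)    [factor out v^2]

5·v^2(-6 - 2·u·v·w + 3·u^2·v + 2·u^2·w^2 - 8·u^2·v·w)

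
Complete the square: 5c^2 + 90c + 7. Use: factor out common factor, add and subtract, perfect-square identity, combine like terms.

5(c + 9)^2 − 398

5c^2 + 90c + 7
= 5(c^2 + 18c) + 7    [factor out 5 from the c-terms]
= 5(c^2 + 18c + 81 − 81) + 7    [add and subtract 81 inside the bracket]
= 5(c + 9)^2 − 405 + 7    [perfect-square identity]
= 5(c + 9)^2 − 398    [combine constants]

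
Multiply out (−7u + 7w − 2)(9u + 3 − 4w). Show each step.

−63u^2 − 39u + 91uw + 29w − 28w^2 − 6

(−7u + 7w − 2)(9u + 3 − 4w)
= −63u^2 − 21u + 28uw + 63uw + 21w − 28w^2 − 18u − 6 + 8w    [distributive law]
= −63u^2 − 39u + 91uw + 29w − 28w^2 − 6    [combine like terms]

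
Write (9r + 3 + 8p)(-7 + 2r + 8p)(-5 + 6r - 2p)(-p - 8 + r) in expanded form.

(9r + 3 + 8p)(-7 + 2r + 8p)(-5 + 6r - 2p)(-p - 8 + r)
= (-63r + 18r² + 72pr - 21 + 6r + 24p - 56p + 16pr + 64p²)(-5 + 6r - 2p)(-p - 8 + r)    [distributive law]
= (-57r + 18r² + 88pr - 21 - 32p + 64p²)(-5 + 6r - 2p)(-p - 8 + r)    [combine like terms]
= (285r - 342r² + 114pr - 90r² + 108r³ - 36pr² - 440pr + 528pr² - 176p²r + 105 - 126r + 42p + 160p - 192pr + 64p² - 320p² + 384p²r - 128p³)(-p - 8 + r)    [distributive law]
= (159r - 432r² - 518pr + 108r³ + 492pr² + 208p²r + 105 + 202p - 256p² - 128p³)(-p - 8 + r)    [combine like terms]
= -159pr - 1272r + 159r² + 432pr² + 3456r² - 432r³ + 518p²r + 4144pr - 518pr² - 108pr³ - 864r³ + 108r⁴ - 492p²r² - 3936pr² + 492pr³ - 208p³r - 1664p²r + 208p²r² - 105p - 840 + 105r - 202p² - 1616p + 202pr + 256p³ + 2048p² - 256p²r + 128p⁴ + 1024p³ - 128p³r    [distributive law]
= 4187pr - 1167r + 3615r² - 4022pr² - 1296r³ - 1402p²r + 384pr³ + 108r⁴ - 284p²r² - 336p³r - 1721p - 840 + 1846p² + 1280p³ + 128p⁴    [combine like terms]

4187pr - 1167r + 3615r² - 4022pr² - 1296r³ - 1402p²r + 384pr³ + 108r⁴ - 284p²r² - 336p³r - 1721p - 840 + 1846p² + 1280p³ + 128p⁴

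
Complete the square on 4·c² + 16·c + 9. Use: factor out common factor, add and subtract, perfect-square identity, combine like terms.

4(c + 2)² − 7

4·c² + 16·c + 9
= 4(c² + 4·c) + 9    [factor out 4 from the c-terms]
= 4(c² + 4·c + 4 − 4) + 9    [add and subtract 4 inside the bracket]
= 4(c + 2)² − 16 + 9    [perfect-square identity]
= 4(c + 2)² − 7    [combine constants]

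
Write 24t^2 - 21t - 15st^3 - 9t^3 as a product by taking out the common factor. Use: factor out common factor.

24t^2 - 21t - 15st^3 - 9t^3
= 3(8t^2 - 7t - 5st^3 - 3t^3)    [factor out 3]
= 3t(8t - 7 - 5st^2 - 3t^2)    [factor out t]

3t(8t - 7 - 5st^2 - 3t^2)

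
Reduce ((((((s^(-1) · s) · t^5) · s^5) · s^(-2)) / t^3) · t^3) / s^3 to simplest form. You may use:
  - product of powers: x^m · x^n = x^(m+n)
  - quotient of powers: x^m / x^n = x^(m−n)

((((((s^(-1) · s) · t^5) · s^5) · s^(-2)) / t^3) · t^3) / s^3
= (((((s^0 · t^5) · s^5) · s^(-2)) / t^3) · t^3) / s^3    [product of powers]
= t^5    [quotient of powers; product of powers]

t^5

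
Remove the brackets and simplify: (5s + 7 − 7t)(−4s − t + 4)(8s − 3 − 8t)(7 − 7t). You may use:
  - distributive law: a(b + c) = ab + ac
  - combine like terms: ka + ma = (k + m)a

−1120s³ + 1120s³t − 28s² + 2436s²t − 2408s²t² − 3731st + 1099st² + 896st³ + 1736s − 245t + 2646t² − 2205t³ − 588 + 392t⁴

(5s + 7 − 7t)(−4s − t + 4)(8s − 3 − 8t)(7 − 7t)
= (−20s² − 5st + 20s − 28s − 7t + 28 + 28st + 7t² − 28t)(8s − 3 − 8t)(7 − 7t)    [distributive law]
= (−20s² + 23st − 8s − 35t + 28 + 7t²)(8s − 3 − 8t)(7 − 7t)    [combine like terms]
= (−160s³ + 60s² + 160s²t + 184s²t − 69st − 184st² − 64s² + 24s + 64st − 280st + 105t + 280t² + 224s − 84 − 224t + 56st² − 21t² − 56t³)(7 − 7t)    [distributive law]
= (−160s³ − 4s² + 344s²t − 285st − 128st² + 248s − 119t + 259t² − 84 − 56t³)(7 − 7t)    [combine like terms]
= −1120s³ + 1120s³t − 28s² + 28s²t + 2408s²t − 2408s²t² − 1995st + 1995st² − 896st² + 896st³ + 1736s − 1736st − 833t + 833t² + 1813t² − 1813t³ − 588 + 588t − 392t³ + 392t⁴    [distributive law]
= −1120s³ + 1120s³t − 28s² + 2436s²t − 2408s²t² − 3731st + 1099st² + 896st³ + 1736s − 245t + 2646t² − 2205t³ − 588 + 392t⁴    [combine like terms]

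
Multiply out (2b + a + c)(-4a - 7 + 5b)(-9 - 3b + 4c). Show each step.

(2b + a + c)(-4a - 7 + 5b)(-9 - 3b + 4c)
= (-8ab - 14b + 10b^2 - 4a^2 - 7a + 5ab - 4ac - 7c + 5bc)(-9 - 3b + 4c)    [distributive law]
= (-3ab - 14b + 10b^2 - 4a^2 - 7a - 4ac - 7c + 5bc)(-9 - 3b + 4c)    [combine like terms]
= 27ab + 9ab^2 - 12abc + 126b + 42b^2 - 56bc - 90b^2 - 30b^3 + 40b^2c + 36a^2 + 12a^2b - 16a^2c + 63a + 21ab - 28ac + 36ac + 12abc - 16ac^2 + 63c + 21bc - 28c^2 - 45bc - 15b^2c + 20bc^2    [distributive law]
= 48ab + 9ab^2 + 126b - 48b^2 - 80bc - 30b^3 + 25b^2c + 36a^2 + 12a^2b - 16a^2c + 63a + 8ac - 16ac^2 + 63c - 28c^2 + 20bc^2    [combine like terms]

48ab + 9ab^2 + 126b - 48b^2 - 80bc - 30b^3 + 25b^2c + 36a^2 + 12a^2b - 16a^2c + 63a + 8ac - 16ac^2 + 63c - 28c^2 + 20bc^2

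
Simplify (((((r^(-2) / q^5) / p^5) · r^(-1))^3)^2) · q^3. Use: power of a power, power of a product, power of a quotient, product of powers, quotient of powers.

(((((r^(-2) / q^5) / p^5) · r^(-1))^3)^2) · q^3
= ((((r^(-2) / q^5) / p^5) · r^(-1))^6) · q^3    [power of a power]
= ((((r^(-2) / q^5) / p^5)^6) · ((r^(-1))^6)) · q^3    [power of a product]
= ((((r^(-2) / q^5)^6) / ((p^5)^6)) · ((r^(-1))^6)) · q^3    [power of a quotient]
= (((((r^(-2))^6) / ((q^5)^6)) / ((p^5)^6)) · ((r^(-1))^6)) · q^3    [power of a quotient]
= (((r^(-12) / ((q^5)^6)) / ((p^5)^6)) · ((r^(-1))^6)) · q^3    [power of a power]
= (((r^(-12) / q^30) / ((p^5)^6)) · ((r^(-1))^6)) · q^3    [power of a power]
= (((r^(-12) / q^30) / p^30) · ((r^(-1))^6)) · q^3    [power of a power]
= (((r^(-12) / q^30) / p^30) · r^(-6)) · q^3    [power of a power]
= p^(-30)·q^(-27)·r^(-18)    [quotient of powers; product of powers]

p^(-30)·q^(-27)·r^(-18)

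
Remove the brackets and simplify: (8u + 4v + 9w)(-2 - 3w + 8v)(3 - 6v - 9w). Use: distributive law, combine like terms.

(8u + 4v + 9w)(-2 - 3w + 8v)(3 - 6v - 9w)
= (-16u - 24uw + 64uv - 8v - 12vw + 32v^2 - 18w - 27w^2 + 72vw)(3 - 6v - 9w)    [distributive law]
= (-16u - 24uw + 64uv - 8v + 60vw + 32v^2 - 18w - 27w^2)(3 - 6v - 9w)    [combine like terms]
= -48u + 96uv + 144uw - 72uw + 144uvw + 216uw^2 + 192uv - 384uv^2 - 576uvw - 24v + 48v^2 + 72vw + 180vw - 360v^2w - 540vw^2 + 96v^2 - 192v^3 - 288v^2w - 54w + 108vw + 162w^2 - 81w^2 + 162vw^2 + 243w^3    [distributive law]
= -48u + 288uv + 72uw - 432uvw + 216uw^2 - 384uv^2 - 24v + 144v^2 + 360vw - 648v^2w - 378vw^2 - 192v^3 - 54w + 81w^2 + 243w^3    [combine like terms]

-48u + 288uv + 72uw - 432uvw + 216uw^2 - 384uv^2 - 24v + 144v^2 + 360vw - 648v^2w - 378vw^2 - 192v^3 - 54w + 81w^2 + 243w^3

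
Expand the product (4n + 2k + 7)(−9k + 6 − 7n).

−50kn − 25n − 28n^2 − 18k^2 − 51k + 42

(4n + 2k + 7)(−9k + 6 − 7n)
= −36kn + 24n − 28n^2 − 18k^2 + 12k − 14kn − 63k + 42 − 49n    [distributive law]
= −50kn − 25n − 28n^2 − 18k^2 − 51k + 42    [combine like terms]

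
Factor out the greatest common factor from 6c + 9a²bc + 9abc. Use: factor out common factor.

3c(2 + 3a²b + 3ab)

6c + 9a²bc + 9abc
= 3(2c + 3a²bc + 3abc)    [factor out 3]
= 3c(2 + 3a²b + 3ab)    [factor out c]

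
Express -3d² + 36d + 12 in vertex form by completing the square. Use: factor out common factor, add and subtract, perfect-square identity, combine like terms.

-3d² + 36d + 12
= -3(d² - 12d) + 12    [factor out -3 from the d-terms]
= -3(d² - 12d + 36 - 36) + 12    [add and subtract 36 inside the bracket]
= -3(d - 6)² + 108 + 12    [perfect-square identity]
= -3(d - 6)² + 120    [combine constants]

-3(d - 6)² + 120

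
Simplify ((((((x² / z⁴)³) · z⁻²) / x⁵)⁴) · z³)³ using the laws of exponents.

((((((x² / z⁴)³) · z⁻²) / x⁵)⁴) · z³)³
= ((((((x² / z⁴)³) · z⁻²) / x⁵)⁴)³) · ((z³)³)    [power of a product]
= (((((x² / z⁴)³) · z⁻²) / x⁵)¹²) · ((z³)³)    [power of a power]
= (((((x² / z⁴)³) · z⁻²)¹²) / ((x⁵)¹²)) · ((z³)³)    [power of a quotient]
= (((((x² / z⁴)³)¹²) · ((z⁻²)¹²)) / ((x⁵)¹²)) · ((z³)³)    [power of a product]
= ((((x² / z⁴)³⁶) · ((z⁻²)¹²)) / ((x⁵)¹²)) · ((z³)³)    [power of a power]
= (((((x²)³⁶) / ((z⁴)³⁶)) · ((z⁻²)¹²)) / ((x⁵)¹²)) · ((z³)³)    [power of a quotient]
= (((x⁷² / ((z⁴)³⁶)) · ((z⁻²)¹²)) / ((x⁵)¹²)) · ((z³)³)    [power of a power]
= (((x⁷² / z¹⁴⁴) · ((z⁻²)¹²)) / ((x⁵)¹²)) · ((z³)³)    [power of a power]
= (((x⁷² / z¹⁴⁴) · z⁻²⁴) / ((x⁵)¹²)) · ((z³)³)    [power of a power]
= (((x⁷² / z¹⁴⁴) · z⁻²⁴) / x⁶⁰) · ((z³)³)    [power of a power]
= (((x⁷² / z¹⁴⁴) · z⁻²⁴) / x⁶⁰) · z⁹    [power of a power]
= x¹²·z⁻¹⁵⁹    [quotient of powers; product of powers]

x¹²·z⁻¹⁵⁹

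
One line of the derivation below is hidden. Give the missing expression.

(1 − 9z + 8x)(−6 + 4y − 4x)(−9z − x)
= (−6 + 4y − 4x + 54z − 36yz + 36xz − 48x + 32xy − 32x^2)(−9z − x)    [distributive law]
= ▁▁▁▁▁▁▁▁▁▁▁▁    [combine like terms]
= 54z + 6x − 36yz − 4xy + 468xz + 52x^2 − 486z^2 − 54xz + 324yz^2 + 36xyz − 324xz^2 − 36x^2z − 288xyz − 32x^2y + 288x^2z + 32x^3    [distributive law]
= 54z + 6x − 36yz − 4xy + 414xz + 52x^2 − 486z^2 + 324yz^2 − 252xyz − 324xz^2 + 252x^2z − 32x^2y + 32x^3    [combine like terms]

After combine like terms, the bracketed line is:

(−6 + 4y − 52x + 54z − 36yz + 36xz + 32xy − 32x^2)(−9z − x)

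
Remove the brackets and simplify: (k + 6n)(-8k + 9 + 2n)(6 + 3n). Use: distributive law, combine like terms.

-48k^2 - 24k^2n + 54k - 249kn - 138kn^2 + 324n + 234n^2 + 36n^3

(k + 6n)(-8k + 9 + 2n)(6 + 3n)
= (-8k^2 + 9k + 2kn - 48kn + 54n + 12n^2)(6 + 3n)    [distributive law]
= (-8k^2 + 9k - 46kn + 54n + 12n^2)(6 + 3n)    [combine like terms]
= -48k^2 - 24k^2n + 54k + 27kn - 276kn - 138kn^2 + 324n + 162n^2 + 72n^2 + 36n^3    [distributive law]
= -48k^2 - 24k^2n + 54k - 249kn - 138kn^2 + 324n + 234n^2 + 36n^3    [combine like terms]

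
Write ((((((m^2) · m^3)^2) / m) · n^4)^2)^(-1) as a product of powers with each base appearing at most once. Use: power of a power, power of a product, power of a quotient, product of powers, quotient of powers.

((((((m^2) · m^3)^2) / m) · n^4)^2)^(-1)
= (((((m^2) · m^3)^2) / m) · n^4)^(-2)    [power of a power]
= (((((m^2) · m^3)^2) / m)^(-2)) · ((n^4)^(-2))    [power of a product]
= (((((m^2) · m^3)^2)^(-2)) / (m^(-2))) · ((n^4)^(-2))    [power of a quotient]
= ((((m^2) · m^3)^(-4)) / (m^(-2))) · ((n^4)^(-2))    [power of a power]
= ((((m^2)^(-4)) · ((m^3)^(-4))) / (m^(-2))) · ((n^4)^(-2))    [power of a product]
= (((m^(-8)) · ((m^3)^(-4))) / (m^(-2))) · ((n^4)^(-2))    [power of a power]
= ((m^(-8) · m^(-12)) / (m^(-2))) · ((n^4)^(-2))    [power of a power]
= (m^(-20) / (m^(-2))) · ((n^4)^(-2))    [product of powers]
= m^(-18) · ((n^4)^(-2))    [quotient of powers]
= m^(-18) · n^(-8)    [power of a power]
= m^(-18)n^(-8)    [rearrange]

m^(-18)n^(-8)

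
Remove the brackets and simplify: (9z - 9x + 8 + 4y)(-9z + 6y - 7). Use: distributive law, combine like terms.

(9z - 9x + 8 + 4y)(-9z + 6y - 7)
= -81z^2 + 54yz - 63z + 81xz - 54xy + 63x - 72z + 48y - 56 - 36yz + 24y^2 - 28y    [distributive law]
= -81z^2 + 18yz - 135z + 81xz - 54xy + 63x + 20y - 56 + 24y^2    [combine like terms]

-81z^2 + 18yz - 135z + 81xz - 54xy + 63x + 20y - 56 + 24y^2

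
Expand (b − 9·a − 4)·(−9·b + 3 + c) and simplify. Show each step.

−9·b^2 + 39·b + b·c + 81·a·b − 27·a − 9·a·c − 12 − 4·c

(b − 9·a − 4)·(−9·b + 3 + c)
= −9·b^2 + 3·b + b·c + 81·a·b − 27·a − 9·a·c + 36·b − 12 − 4·c    [distributive law]
= −9·b^2 + 39·b + b·c + 81·a·b − 27·a − 9·a·c − 12 − 4·c    [combine like terms]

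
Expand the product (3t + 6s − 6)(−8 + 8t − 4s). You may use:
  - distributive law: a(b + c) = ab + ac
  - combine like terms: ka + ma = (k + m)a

−72t + 24t² + 36st − 24s − 24s² + 48

(3t + 6s − 6)(−8 + 8t − 4s)
= −24t + 24t² − 12st − 48s + 48st − 24s² + 48 − 48t + 24s    [distributive law]
= −72t + 24t² + 36st − 24s − 24s² + 48    [combine like terms]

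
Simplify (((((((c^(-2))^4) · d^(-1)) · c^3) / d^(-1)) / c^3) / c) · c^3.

(((((((c^(-2))^4) · d^(-1)) · c^3) / d^(-1)) / c^3) / c) · c^3
= (((((c^(-8) · d^(-1)) · c^3) / d^(-1)) / c^3) / c) · c^3    [power of a power]
= c^(-6)    [quotient of powers; product of powers]

c^(-6)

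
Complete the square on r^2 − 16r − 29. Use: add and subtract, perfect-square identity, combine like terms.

(r − 8)^2 − 93

r^2 − 16r − 29
= r^2 − 16r + 64 − 64 − 29    [add and subtract 64]
= (r − 8)^2 − 64 − 29    [perfect-square identity]
= (r − 8)^2 − 93    [combine constants]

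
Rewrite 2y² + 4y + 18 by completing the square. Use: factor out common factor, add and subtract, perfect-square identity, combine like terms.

2(y + 1)² + 16

2y² + 4y + 18
= 2(y² + 2y) + 18    [factor out 2 from the y-terms]
= 2(y² + 2y + 1 - 1) + 18    [add and subtract 1 inside the bracket]
= 2(y + 1)² - 2 + 18    [perfect-square identity]
= 2(y + 1)² + 16    [combine constants]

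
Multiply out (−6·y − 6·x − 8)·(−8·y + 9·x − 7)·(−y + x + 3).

(−6·y − 6·x − 8)·(−8·y + 9·x − 7)·(−y + x + 3)
= (48·y^2 − 54·x·y + 42·y + 48·x·y − 54·x^2 + 42·x + 64·y − 72·x + 56)·(−y + x + 3)    [distributive law]
= (48·y^2 − 6·x·y + 106·y − 54·x^2 − 30·x + 56)·(−y + x + 3)    [combine like terms]
= −48·y^3 + 48·x·y^2 + 144·y^2 + 6·x·y^2 − 6·x^2·y − 18·x·y − 106·y^2 + 106·x·y + 318·y + 54·x^2·y − 54·x^3 − 162·x^2 + 30·x·y − 30·x^2 − 90·x − 56·y + 56·x + 168    [distributive law]
= −48·y^3 + 54·x·y^2 + 38·y^2 + 48·x^2·y + 118·x·y + 262·y − 54·x^3 − 192·x^2 − 34·x + 168    [combine like terms]

−48·y^3 + 54·x·y^2 + 38·y^2 + 48·x^2·y + 118·x·y + 262·y − 54·x^3 − 192·x^2 − 34·x + 168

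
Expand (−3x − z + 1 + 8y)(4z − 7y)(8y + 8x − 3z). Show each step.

(−3x − z + 1 + 8y)(4z − 7y)(8y + 8x − 3z)
= (−12xz + 21xy − 4z^2 + 7yz + 4z − 7y + 32yz − 56y^2)(8y + 8x − 3z)    [distributive law]
= (−12xz + 21xy − 4z^2 + 39yz + 4z − 7y − 56y^2)(8y + 8x − 3z)    [combine like terms]
= −96xyz − 96x^2z + 36xz^2 + 168xy^2 + 168x^2y − 63xyz − 32yz^2 − 32xz^2 + 12z^3 + 312y^2z + 312xyz − 117yz^2 + 32yz + 32xz − 12z^2 − 56y^2 − 56xy + 21yz − 448y^3 − 448xy^2 + 168y^2z    [distributive law]
= 153xyz − 96x^2z + 4xz^2 − 280xy^2 + 168x^2y − 149yz^2 + 12z^3 + 480y^2z + 53yz + 32xz − 12z^2 − 56y^2 − 56xy − 448y^3    [combine like terms]

153xyz − 96x^2z + 4xz^2 − 280xy^2 + 168x^2y − 149yz^2 + 12z^3 + 480y^2z + 53yz + 32xz − 12z^2 − 56y^2 − 56xy − 448y^3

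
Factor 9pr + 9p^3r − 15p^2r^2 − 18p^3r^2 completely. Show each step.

3pr(3 + 3p^2 − 5pr − 6p^2r)

9pr + 9p^3r − 15p^2r^2 − 18p^3r^2
= 3(3pr + 3p^3r − 5p^2r^2 − 6p^3r^2)    [factor out 3]
= 3pr(3 + 3p^2 − 5pr − 6p^2r)    [factor out pr]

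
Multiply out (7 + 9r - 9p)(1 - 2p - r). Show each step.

7 - 23p + 2r - 9pr - 9r^2 + 18p^2

(7 + 9r - 9p)(1 - 2p - r)
= 7 - 14p - 7r + 9r - 18pr - 9r^2 - 9p + 18p^2 + 9pr    [distributive law]
= 7 - 23p + 2r - 9pr - 9r^2 + 18p^2    [combine like terms]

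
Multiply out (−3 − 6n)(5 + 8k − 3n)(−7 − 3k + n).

(−3 − 6n)(5 + 8k − 3n)(−7 − 3k + n)
= (−15 − 24k + 9n − 30n − 48kn + 18n^2)(−7 − 3k + n)    [distributive law]
= (−15 − 24k − 21n − 48kn + 18n^2)(−7 − 3k + n)    [combine like terms]
= 105 + 45k − 15n + 168k + 72k^2 − 24kn + 147n + 63kn − 21n^2 + 336kn + 144k^2n − 48kn^2 − 126n^2 − 54kn^2 + 18n^3    [distributive law]
= 105 + 213k + 132n + 72k^2 + 375kn − 147n^2 + 144k^2n − 102kn^2 + 18n^3    [combine like terms]

105 + 213k + 132n + 72k^2 + 375kn − 147n^2 + 144k^2n − 102kn^2 + 18n^3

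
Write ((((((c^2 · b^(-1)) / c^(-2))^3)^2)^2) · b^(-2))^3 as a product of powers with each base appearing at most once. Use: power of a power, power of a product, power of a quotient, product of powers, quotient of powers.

b^(-42)c^144

((((((c^2 · b^(-1)) / c^(-2))^3)^2)^2) · b^(-2))^3
= ((((((c^2 · b^(-1)) / c^(-2))^3)^2)^2)^3) · ((b^(-2))^3)    [power of a product]
= (((((c^2 · b^(-1)) / c^(-2))^3)^2)^6) · ((b^(-2))^3)    [power of a power]
= ((((c^2 · b^(-1)) / c^(-2))^3)^12) · ((b^(-2))^3)    [power of a power]
= (((c^2 · b^(-1)) / c^(-2))^36) · ((b^(-2))^3)    [power of a power]
= (((c^2 · b^(-1))^36) / ((c^(-2))^36)) · ((b^(-2))^3)    [power of a quotient]
= ((((c^2)^36) · ((b^(-1))^36)) / ((c^(-2))^36)) · ((b^(-2))^3)    [power of a product]
= ((c^72 · ((b^(-1))^36)) / ((c^(-2))^36)) · ((b^(-2))^3)    [power of a power]
= ((c^72 · b^(-36)) / ((c^(-2))^36)) · ((b^(-2))^3)    [power of a power]
= ((c^72 · b^(-36)) / c^(-72)) · ((b^(-2))^3)    [power of a power]
= ((c^72 · b^(-36)) / c^(-72)) · b^(-6)    [power of a power]
= b^(-42)c^144    [quotient of powers; product of powers]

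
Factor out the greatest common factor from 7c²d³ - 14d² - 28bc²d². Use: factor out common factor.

7d²(c²d - 2 - 4bc²)

7c²d³ - 14d² - 28bc²d²
= 7(c²d³ - 2d² - 4bc²d²)    [factor out 7]
= 7d²(c²d - 2 - 4bc²)    [factor out d²]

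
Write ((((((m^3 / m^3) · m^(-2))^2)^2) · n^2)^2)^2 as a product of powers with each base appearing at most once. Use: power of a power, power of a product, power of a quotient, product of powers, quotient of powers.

((((((m^3 / m^3) · m^(-2))^2)^2) · n^2)^2)^2
= (((((m^3 / m^3) · m^(-2))^2)^2) · n^2)^4    [power of a power]
= (((((m^3 / m^3) · m^(-2))^2)^2)^4) · ((n^2)^4)    [power of a product]
= ((((m^3 / m^3) · m^(-2))^2)^8) · ((n^2)^4)    [power of a power]
= (((m^3 / m^3) · m^(-2))^16) · ((n^2)^4)    [power of a power]
= (((m^3 / m^3)^16) · ((m^(-2))^16)) · ((n^2)^4)    [power of a product]
= ((((m^3)^16) / ((m^3)^16)) · ((m^(-2))^16)) · ((n^2)^4)    [power of a quotient]
= ((m^48 / ((m^3)^16)) · ((m^(-2))^16)) · ((n^2)^4)    [power of a power]
= ((m^48 / m^48) · ((m^(-2))^16)) · ((n^2)^4)    [power of a power]
= (m^0 · ((m^(-2))^16)) · ((n^2)^4)    [quotient of powers]
= (m^0 · m^(-32)) · ((n^2)^4)    [power of a power]
= m^(-32) · ((n^2)^4)    [product of powers]
= m^(-32) · n^8    [power of a power]
= m^(-32)·n^8    [rearrange]

m^(-32)·n^8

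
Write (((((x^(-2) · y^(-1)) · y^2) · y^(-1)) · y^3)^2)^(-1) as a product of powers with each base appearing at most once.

(((((x^(-2) · y^(-1)) · y^2) · y^(-1)) · y^3)^2)^(-1)
= ((((x^(-2) · y^(-1)) · y^2) · y^(-1)) · y^3)^(-2)    [power of a power]
= ((((x^(-2) · y^(-1)) · y^2) · y^(-1))^(-2)) · ((y^3)^(-2))    [power of a product]
= ((((x^(-2) · y^(-1)) · y^2)^(-2)) · ((y^(-1))^(-2))) · ((y^3)^(-2))    [power of a product]
= ((((x^(-2) · y^(-1))^(-2)) · ((y^2)^(-2))) · ((y^(-1))^(-2))) · ((y^3)^(-2))    [power of a product]
= (((((x^(-2))^(-2)) · ((y^(-1))^(-2))) · ((y^2)^(-2))) · ((y^(-1))^(-2))) · ((y^3)^(-2))    [power of a product]
= (((x^4 · ((y^(-1))^(-2))) · ((y^2)^(-2))) · ((y^(-1))^(-2))) · ((y^3)^(-2))    [power of a power]
= (((x^4 · y^2) · ((y^2)^(-2))) · ((y^(-1))^(-2))) · ((y^3)^(-2))    [power of a power]
= (((x^4 · y^2) · y^(-4)) · ((y^(-1))^(-2))) · ((y^3)^(-2))    [power of a power]
= (((x^4 · y^2) · y^(-4)) · y^2) · ((y^3)^(-2))    [power of a power]
= (((x^4 · y^2) · y^(-4)) · y^2) · y^(-6)    [power of a power]
= x^4y^(-6)    [product of powers]

x^4y^(-6)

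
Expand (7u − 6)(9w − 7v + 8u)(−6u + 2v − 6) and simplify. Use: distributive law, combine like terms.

(7u − 6)(9w − 7v + 8u)(−6u + 2v − 6)
= (63uw − 49uv + 56u^2 − 54w + 42v − 48u)(−6u + 2v − 6)    [distributive law]
= −378u^2w + 126uvw − 378uw + 294u^2v − 98uv^2 + 294uv − 336u^3 + 112u^2v − 336u^2 + 324uw − 108vw + 324w − 252uv + 84v^2 − 252v + 288u^2 − 96uv + 288u    [distributive law]
= −378u^2w + 126uvw − 54uw + 406u^2v − 98uv^2 − 54uv − 336u^3 − 48u^2 − 108vw + 324w + 84v^2 − 252v + 288u    [combine like terms]

−378u^2w + 126uvw − 54uw + 406u^2v − 98uv^2 − 54uv − 336u^3 − 48u^2 − 108vw + 324w + 84v^2 − 252v + 288u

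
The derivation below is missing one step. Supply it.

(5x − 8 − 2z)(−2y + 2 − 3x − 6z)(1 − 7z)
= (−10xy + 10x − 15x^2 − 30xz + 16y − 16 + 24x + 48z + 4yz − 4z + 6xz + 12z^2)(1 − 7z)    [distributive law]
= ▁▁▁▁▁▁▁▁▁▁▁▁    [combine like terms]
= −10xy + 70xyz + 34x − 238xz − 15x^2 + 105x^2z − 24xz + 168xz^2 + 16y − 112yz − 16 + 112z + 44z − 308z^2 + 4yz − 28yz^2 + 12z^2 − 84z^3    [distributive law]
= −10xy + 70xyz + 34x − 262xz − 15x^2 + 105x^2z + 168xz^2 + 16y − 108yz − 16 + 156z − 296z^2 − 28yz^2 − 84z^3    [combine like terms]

After combine like terms, the bracketed line is:

(−10xy + 34x − 15x^2 − 24xz + 16y − 16 + 44z + 4yz + 12z^2)(1 − 7z)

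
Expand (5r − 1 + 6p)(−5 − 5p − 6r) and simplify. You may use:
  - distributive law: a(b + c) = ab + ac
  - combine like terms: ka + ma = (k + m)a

−19r − 61pr − 30r^2 + 5 − 25p − 30p^2

(5r − 1 + 6p)(−5 − 5p − 6r)
= −25r − 25pr − 30r^2 + 5 + 5p + 6r − 30p − 30p^2 − 36pr    [distributive law]
= −19r − 61pr − 30r^2 + 5 − 25p − 30p^2    [combine like terms]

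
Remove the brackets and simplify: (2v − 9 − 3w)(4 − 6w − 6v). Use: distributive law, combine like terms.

(2v − 9 − 3w)(4 − 6w − 6v)
= 8v − 12vw − 12v^2 − 36 + 54w + 54v − 12w + 18w^2 + 18vw    [distributive law]
= 62v + 6vw − 12v^2 − 36 + 42w + 18w^2    [combine like terms]

62v + 6vw − 12v^2 − 36 + 42w + 18w^2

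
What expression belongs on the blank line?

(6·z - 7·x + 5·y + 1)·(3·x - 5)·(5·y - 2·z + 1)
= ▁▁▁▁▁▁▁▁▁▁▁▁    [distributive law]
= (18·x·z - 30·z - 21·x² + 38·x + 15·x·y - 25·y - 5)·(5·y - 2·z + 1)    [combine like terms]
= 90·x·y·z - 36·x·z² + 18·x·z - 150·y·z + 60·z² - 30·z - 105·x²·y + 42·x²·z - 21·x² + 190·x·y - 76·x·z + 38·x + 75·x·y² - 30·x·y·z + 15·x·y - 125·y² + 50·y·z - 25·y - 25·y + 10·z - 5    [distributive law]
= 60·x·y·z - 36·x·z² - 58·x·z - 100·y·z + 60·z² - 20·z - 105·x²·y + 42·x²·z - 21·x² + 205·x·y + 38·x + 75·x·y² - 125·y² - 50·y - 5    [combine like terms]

Applying distributive law to the line above:

(18·x·z - 30·z - 21·x² + 35·x + 15·x·y - 25·y + 3·x - 5)·(5·y - 2·z + 1)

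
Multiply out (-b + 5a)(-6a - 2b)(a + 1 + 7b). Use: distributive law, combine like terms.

-214a^2b - 4ab - 26ab^2 + 2b^2 + 14b^3 - 30a^3 - 30a^2

(-b + 5a)(-6a - 2b)(a + 1 + 7b)
= (6ab + 2b^2 - 30a^2 - 10ab)(a + 1 + 7b)    [distributive law]
= (-4ab + 2b^2 - 30a^2)(a + 1 + 7b)    [combine like terms]
= -4a^2b - 4ab - 28ab^2 + 2ab^2 + 2b^2 + 14b^3 - 30a^3 - 30a^2 - 210a^2b    [distributive law]
= -214a^2b - 4ab - 26ab^2 + 2b^2 + 14b^3 - 30a^3 - 30a^2    [combine like terms]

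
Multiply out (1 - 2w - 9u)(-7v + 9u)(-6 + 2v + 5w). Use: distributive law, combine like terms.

(1 - 2w - 9u)(-7v + 9u)(-6 + 2v + 5w)
= (-7v + 9u + 14vw - 18uw + 63uv - 81u^2)(-6 + 2v + 5w)    [distributive law]
= 42v - 14v^2 - 35vw - 54u + 18uv + 45uw - 84vw + 28v^2w + 70vw^2 + 108uw - 36uvw - 90uw^2 - 378uv + 126uv^2 + 315uvw + 486u^2 - 162u^2v - 405u^2w    [distributive law]
= 42v - 14v^2 - 119vw - 54u - 360uv + 153uw + 28v^2w + 70vw^2 + 279uvw - 90uw^2 + 126uv^2 + 486u^2 - 162u^2v - 405u^2w    [combine like terms]

42v - 14v^2 - 119vw - 54u - 360uv + 153uw + 28v^2w + 70vw^2 + 279uvw - 90uw^2 + 126uv^2 + 486u^2 - 162u^2v - 405u^2w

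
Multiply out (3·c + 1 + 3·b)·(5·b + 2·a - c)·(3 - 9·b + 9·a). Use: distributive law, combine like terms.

(3·c + 1 + 3·b)·(5·b + 2·a - c)·(3 - 9·b + 9·a)
= (15·b·c + 6·a·c - 3·c^2 + 5·b + 2·a - c + 15·b^2 + 6·a·b - 3·b·c)·(3 - 9·b + 9·a)    [distributive law]
= (12·b·c + 6·a·c - 3·c^2 + 5·b + 2·a - c + 15·b^2 + 6·a·b)·(3 - 9·b + 9·a)    [combine like terms]
= 36·b·c - 108·b^2·c + 108·a·b·c + 18·a·c - 54·a·b·c + 54·a^2·c - 9·c^2 + 27·b·c^2 - 27·a·c^2 + 15·b - 45·b^2 + 45·a·b + 6·a - 18·a·b + 18·a^2 - 3·c + 9·b·c - 9·a·c + 45·b^2 - 135·b^3 + 135·a·b^2 + 18·a·b - 54·a·b^2 + 54·a^2·b    [distributive law]
= 45·b·c - 108·b^2·c + 54·a·b·c + 9·a·c + 54·a^2·c - 9·c^2 + 27·b·c^2 - 27·a·c^2 + 15·b + 45·a·b + 6·a + 18·a^2 - 3·c - 135·b^3 + 81·a·b^2 + 54·a^2·b    [combine like terms]

45·b·c - 108·b^2·c + 54·a·b·c + 9·a·c + 54·a^2·c - 9·c^2 + 27·b·c^2 - 27·a·c^2 + 15·b + 45·a·b + 6·a + 18·a^2 - 3·c - 135·b^3 + 81·a·b^2 + 54·a^2·b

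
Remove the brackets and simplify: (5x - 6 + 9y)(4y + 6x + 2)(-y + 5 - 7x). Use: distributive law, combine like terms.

-326xy² + 438xy - 548x²y + 332x² - 210x³ - 46x + 186y² - 18y - 60 - 36y³

(5x - 6 + 9y)(4y + 6x + 2)(-y + 5 - 7x)
= (20xy + 30x² + 10x - 24y - 36x - 12 + 36y² + 54xy + 18y)(-y + 5 - 7x)    [distributive law]
= (74xy + 30x² - 26x - 6y - 12 + 36y²)(-y + 5 - 7x)    [combine like terms]
= -74xy² + 370xy - 518x²y - 30x²y + 150x² - 210x³ + 26xy - 130x + 182x² + 6y² - 30y + 42xy + 12y - 60 + 84x - 36y³ + 180y² - 252xy²    [distributive law]
= -326xy² + 438xy - 548x²y + 332x² - 210x³ - 46x + 186y² - 18y - 60 - 36y³    [combine like terms]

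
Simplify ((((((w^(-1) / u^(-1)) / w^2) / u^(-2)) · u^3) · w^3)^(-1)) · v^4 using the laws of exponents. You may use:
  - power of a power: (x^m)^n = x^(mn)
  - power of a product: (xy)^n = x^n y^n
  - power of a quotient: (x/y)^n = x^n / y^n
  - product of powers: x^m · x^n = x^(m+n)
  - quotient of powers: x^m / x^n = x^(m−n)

u^(-6)·v^4

((((((w^(-1) / u^(-1)) / w^2) / u^(-2)) · u^3) · w^3)^(-1)) · v^4
= ((((((w^(-1) / u^(-1)) / w^2) / u^(-2)) · u^3)^(-1)) · ((w^3)^(-1))) · v^4    [power of a product]
= ((((((w^(-1) / u^(-1)) / w^2) / u^(-2))^(-1)) · ((u^3)^(-1))) · ((w^3)^(-1))) · v^4    [power of a product]
= ((((((w^(-1) / u^(-1)) / w^2)^(-1)) / ((u^(-2))^(-1))) · ((u^3)^(-1))) · ((w^3)^(-1))) · v^4    [power of a quotient]
= ((((((w^(-1) / u^(-1))^(-1)) / ((w^2)^(-1))) / ((u^(-2))^(-1))) · ((u^3)^(-1))) · ((w^3)^(-1))) · v^4    [power of a quotient]
= (((((((w^(-1))^(-1)) / ((u^(-1))^(-1))) / ((w^2)^(-1))) / ((u^(-2))^(-1))) · ((u^3)^(-1))) · ((w^3)^(-1))) · v^4    [power of a quotient]
= (((((w / ((u^(-1))^(-1))) / ((w^2)^(-1))) / ((u^(-2))^(-1))) · ((u^3)^(-1))) · ((w^3)^(-1))) · v^4    [power of a power]
= (((((w / u) / ((w^2)^(-1))) / ((u^(-2))^(-1))) · ((u^3)^(-1))) · ((w^3)^(-1))) · v^4    [power of a power]
= (((((w / u) / w^(-2)) / ((u^(-2))^(-1))) · ((u^3)^(-1))) · ((w^3)^(-1))) · v^4    [power of a power]
= (((((w / u) / w^(-2)) / u^2) · ((u^3)^(-1))) · ((w^3)^(-1))) · v^4    [power of a power]
= (((((w / u) / w^(-2)) / u^2) · u^(-3)) · ((w^3)^(-1))) · v^4    [power of a power]
= (((((w / u) / w^(-2)) / u^2) · u^(-3)) · w^(-3)) · v^4    [power of a power]
= u^(-6)·v^4    [quotient of powers; product of powers]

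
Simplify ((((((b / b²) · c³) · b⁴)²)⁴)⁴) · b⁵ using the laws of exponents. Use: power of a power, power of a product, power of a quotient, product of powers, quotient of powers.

b¹⁰¹c⁹⁶

((((((b / b²) · c³) · b⁴)²)⁴)⁴) · b⁵
= (((((b / b²) · c³) · b⁴)²)¹⁶) · b⁵    [power of a power]
= ((((b / b²) · c³) · b⁴)³²) · b⁵    [power of a power]
= ((((b / b²) · c³)³²) · ((b⁴)³²)) · b⁵    [power of a product]
= ((((b / b²)³²) · ((c³)³²)) · ((b⁴)³²)) · b⁵    [power of a product]
= ((((b³²) / ((b²)³²)) · ((c³)³²)) · ((b⁴)³²)) · b⁵    [power of a quotient]
= (((b³² / b⁶⁴) · ((c³)³²)) · ((b⁴)³²)) · b⁵    [power of a power]
= ((b⁻³² · ((c³)³²)) · ((b⁴)³²)) · b⁵    [quotient of powers]
= ((b⁻³² · c⁹⁶) · ((b⁴)³²)) · b⁵    [power of a power]
= ((b⁻³² · c⁹⁶) · b¹²⁸) · b⁵    [power of a power]
= b¹⁰¹c⁹⁶    [product of powers]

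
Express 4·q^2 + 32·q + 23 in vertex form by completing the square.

4(q + 4)^2 − 41

4·q^2 + 32·q + 23
= 4(q^2 + 8·q) + 23    [factor out 4 from the q-terms]
= 4(q^2 + 8·q + 16 − 16) + 23    [add and subtract 16 inside the bracket]
= 4(q + 4)^2 − 64 + 23    [perfect-square identity]
= 4(q + 4)^2 − 41    [combine constants]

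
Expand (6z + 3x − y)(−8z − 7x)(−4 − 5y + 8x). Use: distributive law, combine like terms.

192z² + 240yz² − 384xz² + 264xz + 394xyz − 528x²z + 84x² + 161x²y − 168x³ − 32yz − 40y²z − 28xy − 35xy²

(6z + 3x − y)(−8z − 7x)(−4 − 5y + 8x)
= (−48z² − 42xz − 24xz − 21x² + 8yz + 7xy)(−4 − 5y + 8x)    [distributive law]
= (−48z² − 66xz − 21x² + 8yz + 7xy)(−4 − 5y + 8x)    [combine like terms]
= 192z² + 240yz² − 384xz² + 264xz + 330xyz − 528x²z + 84x² + 105x²y − 168x³ − 32yz − 40y²z + 64xyz − 28xy − 35xy² + 56x²y    [distributive law]
= 192z² + 240yz² − 384xz² + 264xz + 394xyz − 528x²z + 84x² + 161x²y − 168x³ − 32yz − 40y²z − 28xy − 35xy²    [combine like terms]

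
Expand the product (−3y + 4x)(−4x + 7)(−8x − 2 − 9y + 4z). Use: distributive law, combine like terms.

(−3y + 4x)(−4x + 7)(−8x − 2 − 9y + 4z)
= (12xy − 21y − 16x² + 28x)(−8x − 2 − 9y + 4z)    [distributive law]
= −96x²y − 24xy − 108xy² + 48xyz + 168xy + 42y + 189y² − 84yz + 128x³ + 32x² + 144x²y − 64x²z − 224x² − 56x − 252xy + 112xz    [distributive law]
= 48x²y − 108xy − 108xy² + 48xyz + 42y + 189y² − 84yz + 128x³ − 192x² − 64x²z − 56x + 112xz    [combine like terms]

48x²y − 108xy − 108xy² + 48xyz + 42y + 189y² − 84yz + 128x³ − 192x² − 64x²z − 56x + 112xz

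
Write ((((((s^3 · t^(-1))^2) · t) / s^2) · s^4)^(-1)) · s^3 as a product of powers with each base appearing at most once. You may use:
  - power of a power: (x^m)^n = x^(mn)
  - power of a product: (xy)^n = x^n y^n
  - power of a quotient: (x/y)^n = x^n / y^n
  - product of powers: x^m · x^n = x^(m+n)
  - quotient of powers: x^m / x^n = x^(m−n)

((((((s^3 · t^(-1))^2) · t) / s^2) · s^4)^(-1)) · s^3
= ((((((s^3 · t^(-1))^2) · t) / s^2)^(-1)) · ((s^4)^(-1))) · s^3    [power of a product]
= ((((((s^3 · t^(-1))^2) · t)^(-1)) / ((s^2)^(-1))) · ((s^4)^(-1))) · s^3    [power of a quotient]
= ((((((s^3 · t^(-1))^2)^(-1)) · (t^(-1))) / ((s^2)^(-1))) · ((s^4)^(-1))) · s^3    [power of a product]
= (((((s^3 · t^(-1))^(-2)) · (t^(-1))) / ((s^2)^(-1))) · ((s^4)^(-1))) · s^3    [power of a power]
= ((((((s^3)^(-2)) · ((t^(-1))^(-2))) · (t^(-1))) / ((s^2)^(-1))) · ((s^4)^(-1))) · s^3    [power of a product]
= ((((s^(-6) · ((t^(-1))^(-2))) · (t^(-1))) / ((s^2)^(-1))) · ((s^4)^(-1))) · s^3    [power of a power]
= ((((s^(-6) · t^2) · (t^(-1))) / ((s^2)^(-1))) · ((s^4)^(-1))) · s^3    [power of a power]
= ((((s^(-6) · t^2) · t^(-1)) / s^(-2)) · ((s^4)^(-1))) · s^3    [power of a power]
= ((((s^(-6) · t^2) · t^(-1)) / s^(-2)) · s^(-4)) · s^3    [power of a power]
= s^(-5)t    [quotient of powers; product of powers]

s^(-5)t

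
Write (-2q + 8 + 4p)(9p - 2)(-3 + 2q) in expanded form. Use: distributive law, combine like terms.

(-2q + 8 + 4p)(9p - 2)(-3 + 2q)
= (-18pq + 4q + 72p - 16 + 36p^2 - 8p)(-3 + 2q)    [distributive law]
= (-18pq + 4q + 64p - 16 + 36p^2)(-3 + 2q)    [combine like terms]
= 54pq - 36pq^2 - 12q + 8q^2 - 192p + 128pq + 48 - 32q - 108p^2 + 72p^2q    [distributive law]
= 182pq - 36pq^2 - 44q + 8q^2 - 192p + 48 - 108p^2 + 72p^2q    [combine like terms]

182pq - 36pq^2 - 44q + 8q^2 - 192p + 48 - 108p^2 + 72p^2q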